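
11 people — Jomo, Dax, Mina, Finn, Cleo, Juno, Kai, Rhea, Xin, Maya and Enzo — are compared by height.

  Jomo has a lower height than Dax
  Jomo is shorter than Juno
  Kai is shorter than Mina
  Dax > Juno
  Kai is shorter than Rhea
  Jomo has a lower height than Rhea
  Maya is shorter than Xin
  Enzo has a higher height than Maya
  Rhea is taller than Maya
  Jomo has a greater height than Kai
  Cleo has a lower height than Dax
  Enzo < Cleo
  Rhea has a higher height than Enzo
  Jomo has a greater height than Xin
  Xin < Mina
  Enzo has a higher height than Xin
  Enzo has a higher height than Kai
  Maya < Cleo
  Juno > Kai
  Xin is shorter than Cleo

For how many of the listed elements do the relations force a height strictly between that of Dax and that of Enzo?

Chaining upward from Enzo reaches: Rhea, Cleo.
Chaining downward from Dax reaches: Maya, Xin, Kai, Jomo, Juno, Cleo.
Strictly between Enzo and Dax are those in both lists: Cleo — 1 element.

1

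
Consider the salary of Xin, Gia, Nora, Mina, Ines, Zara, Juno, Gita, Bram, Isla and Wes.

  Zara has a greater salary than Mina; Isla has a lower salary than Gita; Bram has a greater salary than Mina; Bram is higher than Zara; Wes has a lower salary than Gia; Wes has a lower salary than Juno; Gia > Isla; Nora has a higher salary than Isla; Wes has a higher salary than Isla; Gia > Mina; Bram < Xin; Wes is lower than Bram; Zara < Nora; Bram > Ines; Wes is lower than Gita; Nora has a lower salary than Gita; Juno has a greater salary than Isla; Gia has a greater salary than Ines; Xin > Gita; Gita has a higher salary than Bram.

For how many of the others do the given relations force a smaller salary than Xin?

Directly below Xin: Bram, Gita.
One step further: Isla, Mina, Zara, Nora, Ines, Wes (8 so far).
No other element is forced below Xin by the given relations, so the count is 8.

8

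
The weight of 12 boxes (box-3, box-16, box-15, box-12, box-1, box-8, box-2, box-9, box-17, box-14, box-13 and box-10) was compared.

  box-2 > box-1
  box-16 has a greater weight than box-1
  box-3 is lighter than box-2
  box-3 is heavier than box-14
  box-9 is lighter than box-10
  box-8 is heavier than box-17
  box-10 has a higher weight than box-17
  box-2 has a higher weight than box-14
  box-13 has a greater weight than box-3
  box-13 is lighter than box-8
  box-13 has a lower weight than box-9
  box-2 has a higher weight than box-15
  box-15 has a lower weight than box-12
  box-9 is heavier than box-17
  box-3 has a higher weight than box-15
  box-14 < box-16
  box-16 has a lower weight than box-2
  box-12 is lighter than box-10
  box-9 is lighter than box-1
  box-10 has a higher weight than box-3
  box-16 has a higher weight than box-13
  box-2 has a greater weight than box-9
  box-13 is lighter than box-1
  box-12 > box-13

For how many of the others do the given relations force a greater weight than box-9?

Directly above box-9: box-10, box-1, box-2.
One step further: box-16 (4 so far).
Nothing else is reachable above box-9; 4 in all.

4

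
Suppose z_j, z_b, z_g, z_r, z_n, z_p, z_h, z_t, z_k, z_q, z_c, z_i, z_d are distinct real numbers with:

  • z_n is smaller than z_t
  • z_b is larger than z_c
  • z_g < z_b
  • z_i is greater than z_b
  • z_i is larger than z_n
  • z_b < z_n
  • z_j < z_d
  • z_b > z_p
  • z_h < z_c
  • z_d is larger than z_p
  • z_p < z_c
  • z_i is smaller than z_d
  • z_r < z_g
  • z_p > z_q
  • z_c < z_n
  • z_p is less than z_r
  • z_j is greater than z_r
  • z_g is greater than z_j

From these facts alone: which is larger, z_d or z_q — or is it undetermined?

Following the relations from z_q: z_q < z_p < z_r < z_j < z_g < z_b < z_i < z_d.
So z_d is larger.

z_d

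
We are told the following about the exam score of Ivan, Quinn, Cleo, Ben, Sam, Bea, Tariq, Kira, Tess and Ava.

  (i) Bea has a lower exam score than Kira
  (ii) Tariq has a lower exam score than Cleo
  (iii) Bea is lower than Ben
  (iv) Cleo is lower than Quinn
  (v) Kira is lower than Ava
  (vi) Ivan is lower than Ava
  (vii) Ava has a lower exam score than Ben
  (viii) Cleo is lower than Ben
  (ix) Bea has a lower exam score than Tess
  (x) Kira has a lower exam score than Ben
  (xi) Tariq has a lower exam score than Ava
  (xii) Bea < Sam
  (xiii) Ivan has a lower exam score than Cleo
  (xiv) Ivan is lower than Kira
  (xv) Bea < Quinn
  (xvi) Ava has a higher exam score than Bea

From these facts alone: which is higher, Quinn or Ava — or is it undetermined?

undetermined

Following every chain through Ava: above Ava we get Ben; below Ava we get Bea, Ivan, Kira, Tariq.
Quinn is not reached, and no chain runs the other way from Quinn to Ava.
So the given relations leave the order of Ava and Quinn undetermined.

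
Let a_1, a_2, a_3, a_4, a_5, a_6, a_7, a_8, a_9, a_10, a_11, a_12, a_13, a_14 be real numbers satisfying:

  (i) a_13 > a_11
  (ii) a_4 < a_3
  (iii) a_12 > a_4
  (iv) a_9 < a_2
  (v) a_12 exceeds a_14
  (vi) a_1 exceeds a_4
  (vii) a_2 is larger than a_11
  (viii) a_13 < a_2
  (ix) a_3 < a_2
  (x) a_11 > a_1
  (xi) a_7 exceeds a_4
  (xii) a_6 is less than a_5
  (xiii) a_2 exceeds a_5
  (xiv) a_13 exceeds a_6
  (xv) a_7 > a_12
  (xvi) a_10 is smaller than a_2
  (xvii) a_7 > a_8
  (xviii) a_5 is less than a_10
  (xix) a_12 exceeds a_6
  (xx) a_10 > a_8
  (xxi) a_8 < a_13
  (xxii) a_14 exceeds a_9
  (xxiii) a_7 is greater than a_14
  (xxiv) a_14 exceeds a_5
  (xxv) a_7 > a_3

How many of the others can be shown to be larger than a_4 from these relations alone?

7

Directly above a_4: a_1, a_3, a_12, a_7.
One step further: a_11, a_2 (6 so far).
One step further: a_13 (7 so far).
Nothing else is reachable above a_4; 7 in all.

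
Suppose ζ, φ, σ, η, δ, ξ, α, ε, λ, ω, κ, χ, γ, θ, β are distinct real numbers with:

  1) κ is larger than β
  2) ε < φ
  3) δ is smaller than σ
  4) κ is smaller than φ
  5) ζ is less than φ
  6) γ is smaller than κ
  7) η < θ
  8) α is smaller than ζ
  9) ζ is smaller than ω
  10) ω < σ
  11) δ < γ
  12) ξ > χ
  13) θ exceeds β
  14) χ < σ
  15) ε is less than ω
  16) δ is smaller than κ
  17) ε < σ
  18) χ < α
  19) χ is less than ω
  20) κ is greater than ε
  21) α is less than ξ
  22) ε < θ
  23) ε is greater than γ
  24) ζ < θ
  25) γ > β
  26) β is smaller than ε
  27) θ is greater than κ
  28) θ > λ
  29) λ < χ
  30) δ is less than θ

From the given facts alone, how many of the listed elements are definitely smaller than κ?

4

The elements the relations force below κ are δ, β, γ, ε — no chain reaches any other.
That is 4.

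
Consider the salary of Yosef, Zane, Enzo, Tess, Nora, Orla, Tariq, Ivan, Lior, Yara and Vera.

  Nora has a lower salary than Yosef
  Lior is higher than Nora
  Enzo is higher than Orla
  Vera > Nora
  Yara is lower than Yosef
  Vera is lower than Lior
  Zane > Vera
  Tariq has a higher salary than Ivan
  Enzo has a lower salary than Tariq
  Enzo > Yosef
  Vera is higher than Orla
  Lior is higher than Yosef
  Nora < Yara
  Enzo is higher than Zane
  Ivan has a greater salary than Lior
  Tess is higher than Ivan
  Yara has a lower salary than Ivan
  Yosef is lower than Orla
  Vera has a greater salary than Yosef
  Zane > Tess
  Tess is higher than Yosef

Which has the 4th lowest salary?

Orla

Piecing the relations together gives one ordering: Nora < Yara < Yosef < Orla < Vera < Lior < Ivan < Tess < Zane < Enzo < Tariq.
The 4th smallest is Orla.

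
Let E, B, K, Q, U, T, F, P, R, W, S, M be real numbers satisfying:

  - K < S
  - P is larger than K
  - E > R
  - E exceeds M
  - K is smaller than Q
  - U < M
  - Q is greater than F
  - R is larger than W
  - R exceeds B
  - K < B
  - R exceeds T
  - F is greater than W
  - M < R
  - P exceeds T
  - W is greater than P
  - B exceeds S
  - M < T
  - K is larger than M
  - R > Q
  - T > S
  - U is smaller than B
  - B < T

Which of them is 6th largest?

P

Piecing the relations together gives one ordering: U < M < K < S < B < T < P < W < F < Q < R < E.
The 6th largest is P.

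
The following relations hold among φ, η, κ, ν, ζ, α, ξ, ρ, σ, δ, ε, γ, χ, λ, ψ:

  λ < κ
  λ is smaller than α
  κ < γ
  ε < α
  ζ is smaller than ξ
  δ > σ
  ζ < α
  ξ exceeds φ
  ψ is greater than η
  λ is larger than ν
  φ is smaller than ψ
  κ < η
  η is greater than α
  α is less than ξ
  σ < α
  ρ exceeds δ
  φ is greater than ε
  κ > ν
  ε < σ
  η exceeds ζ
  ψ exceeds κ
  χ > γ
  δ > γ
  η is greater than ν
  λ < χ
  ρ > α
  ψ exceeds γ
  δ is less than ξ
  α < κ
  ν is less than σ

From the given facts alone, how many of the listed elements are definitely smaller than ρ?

9

The elements the relations force below ρ are ν, ζ, λ, ε, σ, α, κ, γ, δ — no chain reaches any other.
That is 9.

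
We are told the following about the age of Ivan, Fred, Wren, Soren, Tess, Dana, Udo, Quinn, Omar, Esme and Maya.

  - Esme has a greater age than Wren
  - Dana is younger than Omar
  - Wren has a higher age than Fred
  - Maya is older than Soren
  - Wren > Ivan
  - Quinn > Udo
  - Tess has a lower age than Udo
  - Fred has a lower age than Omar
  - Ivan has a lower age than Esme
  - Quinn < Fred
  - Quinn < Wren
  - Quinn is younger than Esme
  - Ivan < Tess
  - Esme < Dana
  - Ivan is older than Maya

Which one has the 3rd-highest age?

Chaining the given pairs: Soren < Maya < Ivan < Tess < Udo < Quinn < Fred < Wren < Esme < Dana < Omar.
The 3rd largest is Esme.

Esme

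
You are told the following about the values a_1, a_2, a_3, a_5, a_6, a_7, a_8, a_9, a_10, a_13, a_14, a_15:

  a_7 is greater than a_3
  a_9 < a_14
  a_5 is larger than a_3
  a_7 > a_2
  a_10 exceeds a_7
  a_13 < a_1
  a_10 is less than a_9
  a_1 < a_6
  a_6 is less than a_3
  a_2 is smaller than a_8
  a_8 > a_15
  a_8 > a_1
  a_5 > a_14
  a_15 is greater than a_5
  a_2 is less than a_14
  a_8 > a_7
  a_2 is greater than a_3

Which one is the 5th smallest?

a_2

Chaining the given pairs: a_13 < a_1 < a_6 < a_3 < a_2 < a_7 < a_10 < a_9 < a_14 < a_5 < a_15 < a_8.
Counting 5 from the smallest end gives a_2.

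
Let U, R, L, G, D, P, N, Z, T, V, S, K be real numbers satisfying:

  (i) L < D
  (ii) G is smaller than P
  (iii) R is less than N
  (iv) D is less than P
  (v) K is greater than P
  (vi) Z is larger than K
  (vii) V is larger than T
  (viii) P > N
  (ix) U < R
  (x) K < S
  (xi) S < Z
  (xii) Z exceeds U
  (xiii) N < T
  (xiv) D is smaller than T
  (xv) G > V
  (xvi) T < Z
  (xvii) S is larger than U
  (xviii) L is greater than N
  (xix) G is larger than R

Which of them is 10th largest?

N

The consecutive relations fix a unique order: U < R < N < L < D < T < V < G < P < K < S < Z.
Counting 10 from the largest end gives N.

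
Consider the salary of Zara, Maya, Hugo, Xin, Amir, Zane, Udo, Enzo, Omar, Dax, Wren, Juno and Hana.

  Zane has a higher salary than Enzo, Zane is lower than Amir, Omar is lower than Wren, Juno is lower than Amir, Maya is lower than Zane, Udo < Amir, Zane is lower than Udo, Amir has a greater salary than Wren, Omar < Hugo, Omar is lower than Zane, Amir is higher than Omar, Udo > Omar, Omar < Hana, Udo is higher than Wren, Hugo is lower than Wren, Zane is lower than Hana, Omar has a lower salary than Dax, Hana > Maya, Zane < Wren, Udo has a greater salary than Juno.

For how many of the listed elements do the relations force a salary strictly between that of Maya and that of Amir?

Chaining upward from Maya reaches: Zane, Hana, Wren, Udo.
Chaining downward from Amir reaches: Enzo, Omar, Hugo, Zane, Juno, Wren, Udo.
Strictly between Maya and Amir are those in both lists: Zane, Wren, Udo — 3 elements.

3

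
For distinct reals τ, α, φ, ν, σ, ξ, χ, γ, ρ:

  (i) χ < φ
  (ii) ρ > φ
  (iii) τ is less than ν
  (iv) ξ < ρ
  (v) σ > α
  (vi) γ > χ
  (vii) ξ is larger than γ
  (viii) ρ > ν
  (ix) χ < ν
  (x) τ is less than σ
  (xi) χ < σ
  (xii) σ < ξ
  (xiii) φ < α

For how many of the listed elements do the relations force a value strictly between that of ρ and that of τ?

Chaining upward from τ reaches: ν, σ, ξ.
Chaining downward from ρ reaches: χ, ν, φ, α, σ, γ, ξ.
Strictly between τ and ρ are those in both lists: ν, σ, ξ — 3 elements.

3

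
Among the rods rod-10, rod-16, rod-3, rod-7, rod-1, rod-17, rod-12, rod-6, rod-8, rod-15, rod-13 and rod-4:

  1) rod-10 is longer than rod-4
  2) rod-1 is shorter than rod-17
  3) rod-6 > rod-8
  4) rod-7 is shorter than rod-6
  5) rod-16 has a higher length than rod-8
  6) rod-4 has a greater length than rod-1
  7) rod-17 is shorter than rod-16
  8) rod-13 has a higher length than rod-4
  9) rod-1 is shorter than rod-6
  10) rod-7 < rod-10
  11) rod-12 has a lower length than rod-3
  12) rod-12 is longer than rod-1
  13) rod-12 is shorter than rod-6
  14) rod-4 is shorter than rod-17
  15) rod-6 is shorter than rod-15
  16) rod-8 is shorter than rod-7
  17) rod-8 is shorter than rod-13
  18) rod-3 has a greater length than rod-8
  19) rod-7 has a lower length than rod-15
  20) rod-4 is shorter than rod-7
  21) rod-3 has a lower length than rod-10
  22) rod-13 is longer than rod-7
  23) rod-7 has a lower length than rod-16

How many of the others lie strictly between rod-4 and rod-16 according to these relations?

2

The relations place rod-4 below rod-16. An element lies strictly between them when it is forced above rod-4 and also forced below rod-16.
Above rod-4: {rod-7, rod-10, rod-13, rod-17, rod-6, rod-15}. Below rod-16: {rod-1, rod-8, rod-7, rod-17}.
Intersection: {rod-7, rod-17} — 2.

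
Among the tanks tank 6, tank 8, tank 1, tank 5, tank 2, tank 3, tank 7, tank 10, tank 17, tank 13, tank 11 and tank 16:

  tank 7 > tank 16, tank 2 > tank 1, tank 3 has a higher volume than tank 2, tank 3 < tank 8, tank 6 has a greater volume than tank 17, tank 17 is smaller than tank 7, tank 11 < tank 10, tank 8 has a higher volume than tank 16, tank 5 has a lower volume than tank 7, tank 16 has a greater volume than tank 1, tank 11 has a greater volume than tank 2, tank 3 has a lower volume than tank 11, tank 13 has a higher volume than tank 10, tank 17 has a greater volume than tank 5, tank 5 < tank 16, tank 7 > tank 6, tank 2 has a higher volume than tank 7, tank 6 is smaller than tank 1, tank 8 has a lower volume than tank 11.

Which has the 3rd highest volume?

Piecing the relations together gives one ordering: tank 5 < tank 17 < tank 6 < tank 1 < tank 16 < tank 7 < tank 2 < tank 3 < tank 8 < tank 11 < tank 10 < tank 13.
Counting 3 from the largest end gives tank 11.

tank 11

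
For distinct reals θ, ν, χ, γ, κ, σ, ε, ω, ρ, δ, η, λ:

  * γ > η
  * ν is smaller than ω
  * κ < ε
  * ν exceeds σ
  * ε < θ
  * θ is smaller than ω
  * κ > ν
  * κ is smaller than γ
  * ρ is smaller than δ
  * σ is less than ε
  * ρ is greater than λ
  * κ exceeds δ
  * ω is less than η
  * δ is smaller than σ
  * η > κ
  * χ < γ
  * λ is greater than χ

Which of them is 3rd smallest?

ρ

Piecing the relations together gives one ordering: χ < λ < ρ < δ < σ < ν < κ < ε < θ < ω < η < γ.
The 3rd smallest is ρ.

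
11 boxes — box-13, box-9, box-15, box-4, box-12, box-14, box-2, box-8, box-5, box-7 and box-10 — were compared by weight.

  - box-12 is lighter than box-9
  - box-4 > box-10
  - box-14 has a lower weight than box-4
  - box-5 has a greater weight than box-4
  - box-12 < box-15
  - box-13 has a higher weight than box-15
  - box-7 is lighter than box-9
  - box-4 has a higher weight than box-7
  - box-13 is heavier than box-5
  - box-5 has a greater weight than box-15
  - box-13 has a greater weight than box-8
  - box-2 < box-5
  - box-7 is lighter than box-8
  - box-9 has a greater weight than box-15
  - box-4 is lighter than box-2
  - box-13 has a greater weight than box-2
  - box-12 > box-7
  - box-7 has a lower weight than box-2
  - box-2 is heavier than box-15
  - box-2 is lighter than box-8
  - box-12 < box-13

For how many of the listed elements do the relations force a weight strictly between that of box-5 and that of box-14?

2

The relations place box-14 below box-5. An element lies strictly between them when it is forced above box-14 and also forced below box-5.
Above box-14: {box-4, box-2, box-8, box-13}. Below box-5: {box-7, box-10, box-12, box-15, box-4, box-2}.
Intersection: {box-4, box-2} — 2.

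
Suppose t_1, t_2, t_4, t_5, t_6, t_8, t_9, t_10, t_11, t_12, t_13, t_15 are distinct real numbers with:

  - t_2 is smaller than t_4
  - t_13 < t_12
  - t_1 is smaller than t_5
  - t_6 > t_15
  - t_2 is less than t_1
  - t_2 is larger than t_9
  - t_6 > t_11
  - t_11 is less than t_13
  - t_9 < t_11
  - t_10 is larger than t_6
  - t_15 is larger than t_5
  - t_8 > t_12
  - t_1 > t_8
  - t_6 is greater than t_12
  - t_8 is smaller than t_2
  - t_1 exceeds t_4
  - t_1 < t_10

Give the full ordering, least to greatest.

t_9 < t_11 < t_13 < t_12 < t_8 < t_2 < t_4 < t_1 < t_5 < t_15 < t_6 < t_10

Each adjacent pair is fixed by a given relation: t_9 < t_11; t_11 < t_13; t_13 < t_12; t_12 < t_8; t_8 < t_2; t_2 < t_4; t_4 < t_1; t_1 < t_5; t_5 < t_15; t_15 < t_6; t_6 < t_10. Chaining them end to end gives the full order.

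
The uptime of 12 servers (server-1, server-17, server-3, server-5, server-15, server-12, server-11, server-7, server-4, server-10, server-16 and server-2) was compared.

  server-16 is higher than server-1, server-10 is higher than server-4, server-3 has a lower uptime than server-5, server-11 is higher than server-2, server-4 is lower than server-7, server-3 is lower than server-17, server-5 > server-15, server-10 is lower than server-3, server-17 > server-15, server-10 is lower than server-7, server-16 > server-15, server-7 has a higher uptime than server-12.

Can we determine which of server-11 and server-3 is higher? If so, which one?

Following every chain through server-11: below server-11 we get server-2.
server-3 is not reached, and no chain runs the other way from server-3 to server-11.
So the given relations leave the order of server-11 and server-3 undetermined.

undetermined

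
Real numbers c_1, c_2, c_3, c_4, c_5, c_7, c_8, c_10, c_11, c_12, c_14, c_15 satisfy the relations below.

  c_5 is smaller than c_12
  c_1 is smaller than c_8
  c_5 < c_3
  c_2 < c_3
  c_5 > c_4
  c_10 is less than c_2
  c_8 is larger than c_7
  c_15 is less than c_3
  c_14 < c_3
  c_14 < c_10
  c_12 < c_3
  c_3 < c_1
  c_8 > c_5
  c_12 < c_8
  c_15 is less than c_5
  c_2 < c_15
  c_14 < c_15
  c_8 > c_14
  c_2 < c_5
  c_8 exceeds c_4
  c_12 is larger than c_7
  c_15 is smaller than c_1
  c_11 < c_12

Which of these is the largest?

c_14 is not greatest since c_14 < c_8; c_10 is not greatest since c_10 < c_2; c_2 is not greatest since c_2 < c_5; c_4 is not greatest since c_4 < c_5; c_15 is not greatest since c_15 < c_3; c_5 is not greatest since c_5 < c_3; c_7 is not greatest since c_7 < c_8; c_11 is not greatest since c_11 < c_12; c_12 is not greatest since c_12 < c_3; c_3 is not greatest since c_3 < c_1; c_1 is not greatest since c_1 < c_8.
Only c_8 has nothing above it, so c_8 is the largest.

c_8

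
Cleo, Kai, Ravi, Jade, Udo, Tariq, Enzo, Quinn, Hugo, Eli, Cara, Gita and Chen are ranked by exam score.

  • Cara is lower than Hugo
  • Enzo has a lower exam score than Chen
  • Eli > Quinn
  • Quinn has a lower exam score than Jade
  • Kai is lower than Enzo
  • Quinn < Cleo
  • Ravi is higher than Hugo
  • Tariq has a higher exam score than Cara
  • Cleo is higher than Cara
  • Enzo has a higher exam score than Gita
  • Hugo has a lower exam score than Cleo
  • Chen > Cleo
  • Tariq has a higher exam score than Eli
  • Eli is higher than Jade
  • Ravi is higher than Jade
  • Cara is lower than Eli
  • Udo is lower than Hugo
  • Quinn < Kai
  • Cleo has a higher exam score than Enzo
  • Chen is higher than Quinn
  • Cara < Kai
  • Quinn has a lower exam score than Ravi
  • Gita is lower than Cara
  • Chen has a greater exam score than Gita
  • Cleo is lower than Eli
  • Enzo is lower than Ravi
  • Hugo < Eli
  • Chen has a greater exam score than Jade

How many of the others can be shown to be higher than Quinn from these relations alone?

Directly above Quinn: Jade, Kai, Cleo, Eli, Chen, Ravi.
One step further: Enzo, Tariq (8 so far).
Nothing else is reachable above Quinn; 8 in all.

8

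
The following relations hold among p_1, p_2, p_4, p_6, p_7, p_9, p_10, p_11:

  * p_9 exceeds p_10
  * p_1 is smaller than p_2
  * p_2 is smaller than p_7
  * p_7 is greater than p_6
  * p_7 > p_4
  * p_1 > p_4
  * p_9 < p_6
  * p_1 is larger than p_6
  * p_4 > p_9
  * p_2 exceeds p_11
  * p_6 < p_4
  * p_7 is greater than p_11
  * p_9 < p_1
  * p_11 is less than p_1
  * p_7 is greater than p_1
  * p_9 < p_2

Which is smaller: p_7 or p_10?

p_10

p_10 < p_9 and p_9 < p_6 give p_10 < p_6.
With p_6 < p_4: p_10 < p_9 < p_6 < p_4.
With p_4 < p_1: p_10 < p_9 < p_6 < p_4 < p_1.
Then p_1 < p_2 extends the chain to p_2.
With p_2 < p_7: p_10 < p_9 < p_6 < p_4 < p_1 < p_2 < p_7.
So p_10 < p_7; p_10 is the smaller of the two.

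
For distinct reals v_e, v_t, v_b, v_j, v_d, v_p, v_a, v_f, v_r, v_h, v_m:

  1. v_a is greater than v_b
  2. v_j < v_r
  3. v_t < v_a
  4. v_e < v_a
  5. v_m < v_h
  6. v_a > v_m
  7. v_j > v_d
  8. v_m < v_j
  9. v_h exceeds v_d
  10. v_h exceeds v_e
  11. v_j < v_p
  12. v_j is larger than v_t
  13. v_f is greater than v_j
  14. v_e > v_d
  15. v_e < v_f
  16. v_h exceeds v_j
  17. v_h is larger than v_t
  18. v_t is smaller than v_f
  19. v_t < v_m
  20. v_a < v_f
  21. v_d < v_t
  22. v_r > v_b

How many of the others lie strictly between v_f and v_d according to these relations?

5

Chaining upward from v_d reaches: v_t, v_m, v_j, v_e, v_p, v_h, v_a, v_r.
Chaining downward from v_f reaches: v_t, v_m, v_j, v_b, v_e, v_a.
Strictly between v_d and v_f are those in both lists: v_t, v_m, v_j, v_e, v_a — 5 elements.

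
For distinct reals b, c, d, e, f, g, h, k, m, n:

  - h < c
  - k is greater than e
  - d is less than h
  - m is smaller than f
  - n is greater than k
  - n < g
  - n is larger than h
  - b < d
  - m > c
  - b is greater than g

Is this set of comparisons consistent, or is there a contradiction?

inconsistent

We have h < n stated directly, yet also n < g < b < d < h by chaining the others — so n < h. Contradiction.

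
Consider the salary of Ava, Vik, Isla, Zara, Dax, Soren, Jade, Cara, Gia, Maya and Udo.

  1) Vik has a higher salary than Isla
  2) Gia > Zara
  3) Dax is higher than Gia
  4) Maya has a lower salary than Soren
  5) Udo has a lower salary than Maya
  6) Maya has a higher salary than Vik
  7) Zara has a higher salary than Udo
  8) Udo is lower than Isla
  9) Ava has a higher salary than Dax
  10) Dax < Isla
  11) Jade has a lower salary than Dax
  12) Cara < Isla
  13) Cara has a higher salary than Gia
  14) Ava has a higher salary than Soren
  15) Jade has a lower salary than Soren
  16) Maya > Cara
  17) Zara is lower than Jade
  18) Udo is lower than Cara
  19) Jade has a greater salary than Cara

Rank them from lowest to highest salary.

Udo < Zara < Gia < Cara < Jade < Dax < Isla < Vik < Maya < Soren < Ava

Each adjacent pair is fixed by a given relation: Udo < Zara; Zara < Gia; Gia < Cara; Cara < Jade; Jade < Dax; Dax < Isla; Isla < Vik; Vik < Maya; Maya < Soren; Soren < Ava. Chaining them end to end gives the full order.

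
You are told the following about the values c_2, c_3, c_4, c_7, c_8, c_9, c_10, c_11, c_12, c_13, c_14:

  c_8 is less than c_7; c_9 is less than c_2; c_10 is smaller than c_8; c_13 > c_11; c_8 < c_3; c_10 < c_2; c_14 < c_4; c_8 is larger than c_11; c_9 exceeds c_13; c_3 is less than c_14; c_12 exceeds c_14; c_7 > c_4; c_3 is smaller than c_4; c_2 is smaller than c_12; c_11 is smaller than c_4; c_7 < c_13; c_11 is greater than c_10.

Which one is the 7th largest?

c_14

Piecing the relations together gives one ordering: c_10 < c_11 < c_8 < c_3 < c_14 < c_4 < c_7 < c_13 < c_9 < c_2 < c_12.
Counting 7 from the largest end gives c_14.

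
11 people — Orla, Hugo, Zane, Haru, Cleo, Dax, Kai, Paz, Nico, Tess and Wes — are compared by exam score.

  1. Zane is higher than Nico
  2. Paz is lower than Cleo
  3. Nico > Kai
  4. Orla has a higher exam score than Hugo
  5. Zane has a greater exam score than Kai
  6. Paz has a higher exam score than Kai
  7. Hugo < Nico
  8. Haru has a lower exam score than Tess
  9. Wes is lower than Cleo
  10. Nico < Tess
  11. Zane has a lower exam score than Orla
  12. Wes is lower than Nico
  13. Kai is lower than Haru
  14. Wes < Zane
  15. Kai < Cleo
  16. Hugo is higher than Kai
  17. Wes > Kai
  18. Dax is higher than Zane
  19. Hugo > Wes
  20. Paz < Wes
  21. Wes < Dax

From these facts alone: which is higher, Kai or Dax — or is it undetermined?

Dax

Kai < Paz and Paz < Wes give Kai < Wes.
Then Wes < Hugo extends the chain to Hugo.
Then Hugo < Nico extends the chain to Nico.
Then Nico < Zane extends the chain to Zane.
Then Zane < Dax extends the chain to Dax.
So Dax is higher.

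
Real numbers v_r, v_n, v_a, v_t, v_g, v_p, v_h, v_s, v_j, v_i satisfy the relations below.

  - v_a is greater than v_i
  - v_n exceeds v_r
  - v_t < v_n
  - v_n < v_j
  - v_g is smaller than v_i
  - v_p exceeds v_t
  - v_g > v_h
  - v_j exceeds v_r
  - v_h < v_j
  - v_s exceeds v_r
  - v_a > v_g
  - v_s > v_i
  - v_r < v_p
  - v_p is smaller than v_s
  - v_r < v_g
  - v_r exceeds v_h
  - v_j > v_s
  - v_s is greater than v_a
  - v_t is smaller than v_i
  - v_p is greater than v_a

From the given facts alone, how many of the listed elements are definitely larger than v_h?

Directly above v_h: v_r, v_g, v_j.
One step further: v_i, v_n, v_a, v_p, v_s (8 so far).
Nothing else is reachable above v_h; 8 in all.

8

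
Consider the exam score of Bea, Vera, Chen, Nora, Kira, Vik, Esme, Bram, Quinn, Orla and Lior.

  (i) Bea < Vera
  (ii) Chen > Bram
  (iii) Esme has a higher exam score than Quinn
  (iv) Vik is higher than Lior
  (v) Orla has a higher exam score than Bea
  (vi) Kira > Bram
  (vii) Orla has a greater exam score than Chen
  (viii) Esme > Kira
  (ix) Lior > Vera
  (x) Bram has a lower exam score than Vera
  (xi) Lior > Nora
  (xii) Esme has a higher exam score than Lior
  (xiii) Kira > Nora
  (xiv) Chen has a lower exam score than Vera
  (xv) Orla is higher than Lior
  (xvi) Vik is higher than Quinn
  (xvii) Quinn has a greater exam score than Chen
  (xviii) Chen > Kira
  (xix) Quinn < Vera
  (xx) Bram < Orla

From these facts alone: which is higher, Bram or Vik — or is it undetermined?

Vik

Bram < Kira and Kira < Chen give Bram < Chen.
With Chen < Quinn: Bram < Kira < Chen < Quinn.
With Quinn < Vera: Bram < Kira < Chen < Quinn < Vera.
With Vera < Lior: Bram < Kira < Chen < Quinn < Vera < Lior.
Then Lior < Vik extends the chain to Vik.
So Vik is higher.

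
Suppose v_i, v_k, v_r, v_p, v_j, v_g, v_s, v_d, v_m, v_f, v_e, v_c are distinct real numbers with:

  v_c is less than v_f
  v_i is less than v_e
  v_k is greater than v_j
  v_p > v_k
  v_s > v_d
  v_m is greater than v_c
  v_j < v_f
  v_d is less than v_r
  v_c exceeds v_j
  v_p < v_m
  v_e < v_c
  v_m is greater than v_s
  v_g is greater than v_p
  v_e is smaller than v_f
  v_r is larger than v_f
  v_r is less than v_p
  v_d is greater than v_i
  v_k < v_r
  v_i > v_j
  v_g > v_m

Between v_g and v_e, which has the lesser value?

v_e

Chaining the given relations: v_e < v_c < v_f < v_r < v_p < v_m < v_g.
So v_e < v_g; v_e is the smaller of the two.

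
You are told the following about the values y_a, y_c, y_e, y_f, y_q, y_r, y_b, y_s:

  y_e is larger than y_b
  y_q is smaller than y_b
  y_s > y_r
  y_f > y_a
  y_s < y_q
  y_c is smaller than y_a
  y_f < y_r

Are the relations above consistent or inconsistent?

consistent

Every relation is compatible with y_c < y_a < y_f < y_r < y_s < y_q < y_b < y_e; the set is consistent.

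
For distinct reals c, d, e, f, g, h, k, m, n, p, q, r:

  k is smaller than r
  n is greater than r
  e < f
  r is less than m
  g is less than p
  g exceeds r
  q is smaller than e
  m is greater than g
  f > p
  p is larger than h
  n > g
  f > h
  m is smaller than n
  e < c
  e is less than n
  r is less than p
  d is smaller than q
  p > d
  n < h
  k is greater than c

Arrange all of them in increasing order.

The consecutive links are each given: d < q; q < e; e < c; c < k; k < r; r < g; g < m; m < n; n < h; h < p; p < f.

d < q < e < c < k < r < g < m < n < h < p < f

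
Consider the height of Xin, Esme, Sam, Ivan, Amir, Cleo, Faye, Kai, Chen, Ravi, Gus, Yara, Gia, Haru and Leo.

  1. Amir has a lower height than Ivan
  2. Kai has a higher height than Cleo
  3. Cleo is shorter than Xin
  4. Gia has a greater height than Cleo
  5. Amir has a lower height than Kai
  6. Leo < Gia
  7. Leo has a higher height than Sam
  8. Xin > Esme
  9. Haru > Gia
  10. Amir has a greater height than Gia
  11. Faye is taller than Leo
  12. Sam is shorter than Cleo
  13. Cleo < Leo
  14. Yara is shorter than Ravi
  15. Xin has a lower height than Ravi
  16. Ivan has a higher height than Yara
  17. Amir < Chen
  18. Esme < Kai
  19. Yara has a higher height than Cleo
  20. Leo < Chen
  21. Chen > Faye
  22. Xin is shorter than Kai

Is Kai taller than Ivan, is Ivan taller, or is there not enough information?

undetermined

Following every chain through Kai: below Kai we get Sam, Cleo, Esme, Leo, Gia, Amir, Xin.
Ivan is not reached, and no chain runs the other way from Ivan to Kai.
So the given relations leave the order of Kai and Ivan undetermined.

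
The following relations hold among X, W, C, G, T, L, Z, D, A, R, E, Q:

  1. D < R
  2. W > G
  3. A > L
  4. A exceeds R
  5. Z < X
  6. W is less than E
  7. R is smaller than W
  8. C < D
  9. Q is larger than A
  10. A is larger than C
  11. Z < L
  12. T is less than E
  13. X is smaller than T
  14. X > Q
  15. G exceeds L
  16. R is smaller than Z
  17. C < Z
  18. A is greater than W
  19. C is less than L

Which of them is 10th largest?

R

The consecutive relations fix a unique order: C < D < R < Z < L < G < W < A < Q < X < T < E.
Counting 10 from the largest end gives R.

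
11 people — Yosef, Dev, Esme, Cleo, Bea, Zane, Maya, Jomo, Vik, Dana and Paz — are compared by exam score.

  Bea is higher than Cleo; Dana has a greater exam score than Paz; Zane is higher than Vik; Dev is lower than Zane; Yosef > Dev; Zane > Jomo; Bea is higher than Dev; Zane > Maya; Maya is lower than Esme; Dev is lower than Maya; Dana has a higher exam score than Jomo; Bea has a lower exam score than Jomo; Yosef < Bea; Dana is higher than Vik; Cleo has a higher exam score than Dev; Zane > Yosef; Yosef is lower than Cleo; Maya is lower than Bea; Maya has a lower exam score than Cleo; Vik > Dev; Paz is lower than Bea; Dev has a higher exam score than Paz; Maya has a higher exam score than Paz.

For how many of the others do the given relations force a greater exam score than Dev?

9

Directly above Dev: Yosef, Maya, Cleo, Bea, Vik, Zane.
One step further: Jomo, Esme, Dana (9 so far).
Nothing else is reachable above Dev; 9 in all.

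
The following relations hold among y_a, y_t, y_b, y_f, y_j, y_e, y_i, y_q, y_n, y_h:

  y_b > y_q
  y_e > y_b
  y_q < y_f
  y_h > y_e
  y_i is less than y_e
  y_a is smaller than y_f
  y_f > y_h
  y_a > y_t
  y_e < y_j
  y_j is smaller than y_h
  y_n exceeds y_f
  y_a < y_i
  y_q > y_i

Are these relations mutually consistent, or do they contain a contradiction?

Every relation is compatible with y_t < y_a < y_i < y_q < y_b < y_e < y_j < y_h < y_f < y_n; the set is consistent.

consistent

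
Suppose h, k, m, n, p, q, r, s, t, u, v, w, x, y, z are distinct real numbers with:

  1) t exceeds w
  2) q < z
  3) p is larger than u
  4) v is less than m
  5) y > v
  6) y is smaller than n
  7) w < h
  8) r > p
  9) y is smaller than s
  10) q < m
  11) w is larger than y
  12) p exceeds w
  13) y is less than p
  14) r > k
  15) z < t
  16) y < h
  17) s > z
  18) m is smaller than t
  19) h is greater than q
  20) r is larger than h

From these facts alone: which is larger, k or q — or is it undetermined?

undetermined

Following every chain through q: above q we get z, s, m, t, h, r.
k is not reached, and no chain runs the other way from k to q.
So the given relations leave the order of q and k undetermined.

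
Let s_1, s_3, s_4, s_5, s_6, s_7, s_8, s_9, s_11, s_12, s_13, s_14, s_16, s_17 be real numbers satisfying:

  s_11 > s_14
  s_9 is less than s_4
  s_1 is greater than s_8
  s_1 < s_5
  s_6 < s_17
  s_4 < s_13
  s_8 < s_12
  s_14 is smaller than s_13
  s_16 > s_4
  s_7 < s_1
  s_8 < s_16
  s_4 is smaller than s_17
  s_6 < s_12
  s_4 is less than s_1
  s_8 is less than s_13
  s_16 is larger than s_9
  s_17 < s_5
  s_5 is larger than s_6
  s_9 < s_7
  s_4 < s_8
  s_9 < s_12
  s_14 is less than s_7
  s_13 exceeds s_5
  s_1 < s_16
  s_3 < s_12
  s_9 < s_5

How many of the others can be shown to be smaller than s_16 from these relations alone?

The elements the relations force below s_16 are s_14, s_9, s_7, s_4, s_8, s_1 — no chain reaches any other.
That is 6.

6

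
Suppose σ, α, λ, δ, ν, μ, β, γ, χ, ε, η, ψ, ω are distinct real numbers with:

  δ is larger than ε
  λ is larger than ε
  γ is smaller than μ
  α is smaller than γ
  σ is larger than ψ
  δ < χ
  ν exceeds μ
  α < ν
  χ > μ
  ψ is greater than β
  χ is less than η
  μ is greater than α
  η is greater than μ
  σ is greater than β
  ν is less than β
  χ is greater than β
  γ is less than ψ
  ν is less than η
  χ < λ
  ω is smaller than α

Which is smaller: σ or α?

The relevant relations are α < γ; γ < μ; μ < ν; ν < β; β < ψ; ψ < σ.
Together: α < γ < μ < ν < β < ψ < σ.
So α < σ; α is the smaller of the two.

α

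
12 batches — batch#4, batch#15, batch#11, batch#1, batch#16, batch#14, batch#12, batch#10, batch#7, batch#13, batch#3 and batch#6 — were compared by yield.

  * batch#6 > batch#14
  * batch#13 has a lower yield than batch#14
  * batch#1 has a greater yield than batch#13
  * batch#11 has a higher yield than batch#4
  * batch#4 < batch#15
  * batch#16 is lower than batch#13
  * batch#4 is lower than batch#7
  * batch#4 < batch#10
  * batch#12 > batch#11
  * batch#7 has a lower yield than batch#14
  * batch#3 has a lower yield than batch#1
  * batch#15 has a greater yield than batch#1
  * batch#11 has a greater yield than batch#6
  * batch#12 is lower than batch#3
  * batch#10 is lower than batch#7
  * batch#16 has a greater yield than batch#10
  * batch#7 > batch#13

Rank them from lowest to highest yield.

Each adjacent pair is fixed by a given relation: batch#4 < batch#10; batch#10 < batch#16; batch#16 < batch#13; batch#13 < batch#7; batch#7 < batch#14; batch#14 < batch#6; batch#6 < batch#11; batch#11 < batch#12; batch#12 < batch#3; batch#3 < batch#1; batch#1 < batch#15. Chaining them end to end gives the full order.

batch#4 < batch#10 < batch#16 < batch#13 < batch#7 < batch#14 < batch#6 < batch#11 < batch#12 < batch#3 < batch#1 < batch#15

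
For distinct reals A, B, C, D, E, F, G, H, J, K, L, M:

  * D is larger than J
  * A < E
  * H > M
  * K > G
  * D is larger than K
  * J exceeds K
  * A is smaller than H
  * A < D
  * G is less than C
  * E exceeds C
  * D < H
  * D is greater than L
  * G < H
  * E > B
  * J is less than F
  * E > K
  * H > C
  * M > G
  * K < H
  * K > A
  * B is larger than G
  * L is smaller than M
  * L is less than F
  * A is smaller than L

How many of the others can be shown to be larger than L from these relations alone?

4

The elements the relations force above L are M, D, H, F — no chain reaches any other.
That is 4.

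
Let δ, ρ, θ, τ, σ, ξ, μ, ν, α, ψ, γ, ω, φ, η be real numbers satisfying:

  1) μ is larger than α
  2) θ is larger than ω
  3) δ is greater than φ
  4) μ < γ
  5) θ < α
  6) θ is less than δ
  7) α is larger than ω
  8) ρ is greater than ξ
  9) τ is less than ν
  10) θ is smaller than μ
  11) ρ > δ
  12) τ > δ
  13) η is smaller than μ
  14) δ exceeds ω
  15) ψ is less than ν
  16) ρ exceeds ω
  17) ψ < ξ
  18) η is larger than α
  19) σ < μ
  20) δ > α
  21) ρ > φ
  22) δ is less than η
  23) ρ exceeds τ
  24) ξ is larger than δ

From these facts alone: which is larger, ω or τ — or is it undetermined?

τ

ω < θ and θ < α give ω < α.
With α < δ: ω < θ < α < δ.
With δ < τ: ω < θ < α < δ < τ.
So τ is larger.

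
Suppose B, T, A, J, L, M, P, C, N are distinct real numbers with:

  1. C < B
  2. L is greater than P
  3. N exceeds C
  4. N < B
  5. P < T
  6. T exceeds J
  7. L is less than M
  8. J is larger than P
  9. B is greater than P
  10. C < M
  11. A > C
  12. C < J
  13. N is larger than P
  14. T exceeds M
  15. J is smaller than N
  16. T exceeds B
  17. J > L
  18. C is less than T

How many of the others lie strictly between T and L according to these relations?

The relations place L below T. An element lies strictly between them when it is forced above L and also forced below T.
Above L: {J, N, M, B}. Below T: {P, C, J, N, M, B}.
Intersection: {J, N, M, B} — 4.

4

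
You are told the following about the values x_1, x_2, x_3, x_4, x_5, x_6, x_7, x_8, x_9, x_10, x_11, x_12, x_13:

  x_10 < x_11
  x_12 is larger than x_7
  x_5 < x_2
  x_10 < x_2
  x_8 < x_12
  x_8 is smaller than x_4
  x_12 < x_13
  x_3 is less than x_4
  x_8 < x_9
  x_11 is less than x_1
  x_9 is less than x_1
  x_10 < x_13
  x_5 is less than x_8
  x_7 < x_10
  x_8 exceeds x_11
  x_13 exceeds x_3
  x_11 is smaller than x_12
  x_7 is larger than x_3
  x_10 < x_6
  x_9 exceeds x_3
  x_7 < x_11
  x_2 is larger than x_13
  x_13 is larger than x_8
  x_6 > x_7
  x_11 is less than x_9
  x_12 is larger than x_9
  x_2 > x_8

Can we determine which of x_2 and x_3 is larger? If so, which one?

The relevant relations are x_3 < x_7; x_7 < x_10; x_10 < x_11; x_11 < x_8; x_8 < x_9; x_9 < x_12; x_12 < x_13; x_13 < x_2.
Chaining these gives x_3 < x_7 < x_10 < x_11 < x_8 < x_9 < x_12 < x_13 < x_2.
So x_2 is larger.

x_2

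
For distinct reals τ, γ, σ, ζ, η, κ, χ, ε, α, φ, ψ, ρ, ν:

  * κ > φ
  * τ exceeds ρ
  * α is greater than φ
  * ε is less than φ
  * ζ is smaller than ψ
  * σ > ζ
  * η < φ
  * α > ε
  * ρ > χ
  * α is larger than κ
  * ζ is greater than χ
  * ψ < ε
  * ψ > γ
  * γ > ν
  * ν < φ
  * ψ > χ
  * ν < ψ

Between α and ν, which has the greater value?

The relevant relations are ν < γ; γ < ψ; ψ < ε; ε < φ; φ < κ; κ < α.
Together: ν < γ < ψ < ε < φ < κ < α.
So ν < α; α is the larger of the two.

α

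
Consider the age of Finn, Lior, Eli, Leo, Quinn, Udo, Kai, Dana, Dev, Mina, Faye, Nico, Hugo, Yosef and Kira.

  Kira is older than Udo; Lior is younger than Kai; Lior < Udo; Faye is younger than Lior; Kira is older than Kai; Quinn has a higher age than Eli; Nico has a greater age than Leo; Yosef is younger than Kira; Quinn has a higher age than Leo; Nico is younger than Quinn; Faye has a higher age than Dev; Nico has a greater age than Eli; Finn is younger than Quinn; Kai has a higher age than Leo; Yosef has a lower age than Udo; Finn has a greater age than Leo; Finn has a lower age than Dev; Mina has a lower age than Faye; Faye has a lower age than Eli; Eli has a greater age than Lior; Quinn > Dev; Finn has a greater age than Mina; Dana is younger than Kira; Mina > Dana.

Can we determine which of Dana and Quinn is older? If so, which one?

Dana < Mina < Finn < Dev < Faye < Lior < Eli < Nico < Quinn, by transitivity through Mina, Finn, Dev, Faye, Lior, Eli, Nico.
So Quinn is older.

Quinn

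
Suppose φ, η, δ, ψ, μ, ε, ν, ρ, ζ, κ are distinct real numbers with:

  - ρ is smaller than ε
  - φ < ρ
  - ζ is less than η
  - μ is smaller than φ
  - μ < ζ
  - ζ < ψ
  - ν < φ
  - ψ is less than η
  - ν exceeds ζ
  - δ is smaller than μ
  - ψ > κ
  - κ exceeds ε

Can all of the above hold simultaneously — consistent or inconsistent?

The single ordering δ < μ < ζ < ν < φ < ρ < ε < κ < ψ < η satisfies every listed relation, so no contradiction arises.

consistent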